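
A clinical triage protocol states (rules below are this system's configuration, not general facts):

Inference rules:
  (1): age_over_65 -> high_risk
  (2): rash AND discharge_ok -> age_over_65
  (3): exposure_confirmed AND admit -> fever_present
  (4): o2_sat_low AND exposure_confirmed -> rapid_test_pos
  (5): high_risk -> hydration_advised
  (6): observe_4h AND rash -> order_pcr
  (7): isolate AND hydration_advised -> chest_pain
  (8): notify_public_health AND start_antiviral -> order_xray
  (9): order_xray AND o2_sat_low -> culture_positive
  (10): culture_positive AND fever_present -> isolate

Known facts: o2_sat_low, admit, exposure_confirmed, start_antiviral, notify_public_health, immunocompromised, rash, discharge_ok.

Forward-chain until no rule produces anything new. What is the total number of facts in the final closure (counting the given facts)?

[1] (2) [rash AND discharge_ok -> age_over_65]; (3) [exposure_confirmed AND admit -> fever_present]; (4) [o2_sat_low AND exposure_confirmed -> rapid_test_pos]; (8) [notify_public_health AND start_antiviral -> order_xray]. ⇒ new: age_over_65, fever_present, rapid_test_pos, order_xray.
[2] (1) [age_over_65 -> high_risk]; (9) [order_xray AND o2_sat_low -> culture_positive]. ⇒ new: high_risk, culture_positive.
[3] (5) [high_risk -> hydration_advised]; (10) [culture_positive AND fever_present -> isolate]. ⇒ new: hydration_advised, isolate.
[4] (7) [isolate AND hydration_advised -> chest_pain]. ⇒ new: chest_pain.
Closure: {admit, age_over_65, chest_pain, culture_positive, discharge_ok, exposure_confirmed, fever_present, high_risk, hydration_advised, immunocompromised, isolate, notify_public_health, o2_sat_low, order_xray, rapid_test_pos, rash, start_antiviral} — 17 facts.

17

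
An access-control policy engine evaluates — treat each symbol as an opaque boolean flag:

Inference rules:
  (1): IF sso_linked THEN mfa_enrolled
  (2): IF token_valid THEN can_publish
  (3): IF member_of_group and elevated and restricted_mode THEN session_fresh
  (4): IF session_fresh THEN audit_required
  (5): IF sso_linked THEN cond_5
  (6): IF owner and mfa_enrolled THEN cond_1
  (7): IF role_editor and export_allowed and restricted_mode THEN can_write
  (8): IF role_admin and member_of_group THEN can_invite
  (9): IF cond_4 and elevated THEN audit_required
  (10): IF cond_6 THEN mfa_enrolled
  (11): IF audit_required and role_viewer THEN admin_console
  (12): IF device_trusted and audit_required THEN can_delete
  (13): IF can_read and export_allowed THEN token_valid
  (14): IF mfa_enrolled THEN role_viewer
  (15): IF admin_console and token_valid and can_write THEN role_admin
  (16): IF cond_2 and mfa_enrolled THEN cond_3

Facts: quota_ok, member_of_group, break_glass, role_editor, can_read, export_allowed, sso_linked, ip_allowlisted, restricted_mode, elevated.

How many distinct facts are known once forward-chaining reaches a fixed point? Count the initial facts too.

21

Round 1 — (1), (3), (5), (7), (13), derive mfa_enrolled, session_fresh, cond_5, can_write, token_valid.
Round 2 — (2), (4), (14), derive can_publish, audit_required, role_viewer.
Round 3 — (11), derive admin_console.
Round 4 — (15), derive role_admin.
Round 5 — (8), derive can_invite.
Closure: {admin_console, audit_required, break_glass, can_invite, can_publish, can_read, can_write, cond_5, elevated, export_allowed, ip_allowlisted, member_of_group, mfa_enrolled, quota_ok, restricted_mode, role_admin, role_editor, role_viewer, session_fresh, sso_linked, token_valid} — 21 facts.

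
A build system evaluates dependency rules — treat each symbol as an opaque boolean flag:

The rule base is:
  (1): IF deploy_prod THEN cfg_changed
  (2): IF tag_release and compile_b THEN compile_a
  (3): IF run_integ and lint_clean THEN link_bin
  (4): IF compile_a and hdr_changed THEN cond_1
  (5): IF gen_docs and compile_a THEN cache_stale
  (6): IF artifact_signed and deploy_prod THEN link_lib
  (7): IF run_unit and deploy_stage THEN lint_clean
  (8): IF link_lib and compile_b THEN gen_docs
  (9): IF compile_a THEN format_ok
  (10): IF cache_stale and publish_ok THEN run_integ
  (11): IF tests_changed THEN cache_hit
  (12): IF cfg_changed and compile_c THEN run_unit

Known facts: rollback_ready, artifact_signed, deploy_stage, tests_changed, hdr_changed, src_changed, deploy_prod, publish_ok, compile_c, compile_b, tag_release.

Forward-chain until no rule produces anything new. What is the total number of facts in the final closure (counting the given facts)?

23

Round 1 — (1), (2), (6), (11), derive cfg_changed, compile_a, link_lib, cache_hit.
Round 2 — (4), (8), (9), (12), derive cond_1, gen_docs, format_ok, run_unit.
Round 3 — (5), (7), derive cache_stale, lint_clean.
Round 4 — (10), derive run_integ.
Round 5 — (3), derive link_bin.
Closure: {artifact_signed, cache_hit, cache_stale, cfg_changed, compile_a, compile_b, compile_c, cond_1, deploy_prod, deploy_stage, format_ok, gen_docs, hdr_changed, link_bin, link_lib, lint_clean, publish_ok, rollback_ready, run_integ, run_unit, src_changed, tag_release, tests_changed} — 23 facts.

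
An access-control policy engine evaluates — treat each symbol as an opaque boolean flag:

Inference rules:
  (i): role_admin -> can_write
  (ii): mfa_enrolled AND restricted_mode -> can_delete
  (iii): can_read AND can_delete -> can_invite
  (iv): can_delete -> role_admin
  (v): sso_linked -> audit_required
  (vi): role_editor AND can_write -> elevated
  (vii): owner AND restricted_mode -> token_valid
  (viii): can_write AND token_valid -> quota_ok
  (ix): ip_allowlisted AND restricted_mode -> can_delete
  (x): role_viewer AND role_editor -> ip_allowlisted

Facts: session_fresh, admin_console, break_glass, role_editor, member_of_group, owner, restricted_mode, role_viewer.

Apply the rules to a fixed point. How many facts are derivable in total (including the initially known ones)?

Round 1 fires (vii), (x), giving token_valid, ip_allowlisted.
Round 2 fires (ix), giving can_delete.
Round 3 fires (iv), giving role_admin.
Round 4 fires (i), giving can_write.
Round 5 fires (vi), (viii), giving elevated, quota_ok.
Closure: {admin_console, break_glass, can_delete, can_write, elevated, ip_allowlisted, member_of_group, owner, quota_ok, restricted_mode, role_admin, role_editor, role_viewer, session_fresh, token_valid} — 15 facts.

15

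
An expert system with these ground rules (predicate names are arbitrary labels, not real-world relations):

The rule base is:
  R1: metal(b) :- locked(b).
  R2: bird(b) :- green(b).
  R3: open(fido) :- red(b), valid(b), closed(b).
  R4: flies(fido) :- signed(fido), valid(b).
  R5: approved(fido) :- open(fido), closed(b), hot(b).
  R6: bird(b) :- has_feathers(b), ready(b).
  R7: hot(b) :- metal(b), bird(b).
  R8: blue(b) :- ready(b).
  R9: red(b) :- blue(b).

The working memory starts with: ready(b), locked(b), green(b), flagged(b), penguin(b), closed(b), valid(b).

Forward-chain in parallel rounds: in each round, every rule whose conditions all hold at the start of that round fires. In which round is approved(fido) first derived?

4

Round 1: R1 [metal(b) :- locked(b).]; R2 [bird(b) :- green(b).]; R8 [blue(b) :- ready(b).]. New: metal(b), bird(b), blue(b).
Round 2: R7 [hot(b) :- metal(b), bird(b).]; R9 [red(b) :- blue(b).]. New: hot(b), red(b).
Round 3: R3 [open(fido) :- red(b), valid(b), closed(b).]. New: open(fido).
Round 4: R5 [approved(fido) :- open(fido), closed(b), hot(b).]. New: approved(fido).
approved(fido) first appears in round 4.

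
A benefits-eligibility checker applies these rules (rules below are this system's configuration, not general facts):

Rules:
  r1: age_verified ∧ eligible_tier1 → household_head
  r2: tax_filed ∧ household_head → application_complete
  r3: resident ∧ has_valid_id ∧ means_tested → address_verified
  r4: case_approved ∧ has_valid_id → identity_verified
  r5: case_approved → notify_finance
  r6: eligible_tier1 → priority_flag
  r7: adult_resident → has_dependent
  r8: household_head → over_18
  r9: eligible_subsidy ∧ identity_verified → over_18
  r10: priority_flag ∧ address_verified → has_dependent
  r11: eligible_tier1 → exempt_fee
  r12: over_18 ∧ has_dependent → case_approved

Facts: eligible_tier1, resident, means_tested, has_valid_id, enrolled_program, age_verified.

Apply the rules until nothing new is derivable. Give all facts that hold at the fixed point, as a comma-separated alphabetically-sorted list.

Round 1: r1 [age_verified ∧ eligible_tier1 → household_head]; r3 [resident ∧ has_valid_id ∧ means_tested → address_verified]; r6 [eligible_tier1 → priority_flag]; r11 [eligible_tier1 → exempt_fee]. New: household_head, address_verified, priority_flag, exempt_fee.
Round 2: r8 [household_head → over_18]; r10 [priority_flag ∧ address_verified → has_dependent]. New: over_18, has_dependent.
Round 3: r12 [over_18 ∧ has_dependent → case_approved]. New: case_approved.
Round 4: r4 [case_approved ∧ has_valid_id → identity_verified]; r5 [case_approved → notify_finance]. New: identity_verified, notify_finance.

address_verified, age_verified, case_approved, eligible_tier1, enrolled_program, exempt_fee, has_dependent, has_valid_id, household_head, identity_verified, means_tested, notify_finance, over_18, priority_flag, resident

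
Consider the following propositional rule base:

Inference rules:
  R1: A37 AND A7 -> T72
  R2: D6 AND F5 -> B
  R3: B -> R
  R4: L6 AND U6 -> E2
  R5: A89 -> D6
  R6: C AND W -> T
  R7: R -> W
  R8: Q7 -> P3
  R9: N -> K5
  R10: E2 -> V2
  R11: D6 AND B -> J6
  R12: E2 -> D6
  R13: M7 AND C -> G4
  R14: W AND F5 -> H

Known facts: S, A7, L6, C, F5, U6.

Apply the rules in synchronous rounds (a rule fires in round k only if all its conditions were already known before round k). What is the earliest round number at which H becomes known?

6

[1] R4 [L6 AND U6 -> E2]. ⇒ new: E2.
[2] R10 [E2 -> V2]; R12 [E2 -> D6]. ⇒ new: V2, D6.
[3] R2 [D6 AND F5 -> B]. ⇒ new: B.
[4] R3 [B -> R]; R11 [D6 AND B -> J6]. ⇒ new: R, J6.
[5] R7 [R -> W]. ⇒ new: W.
[6] R6 [C AND W -> T]; R14 [W AND F5 -> H]. ⇒ new: T, H.
H first appears in round 6.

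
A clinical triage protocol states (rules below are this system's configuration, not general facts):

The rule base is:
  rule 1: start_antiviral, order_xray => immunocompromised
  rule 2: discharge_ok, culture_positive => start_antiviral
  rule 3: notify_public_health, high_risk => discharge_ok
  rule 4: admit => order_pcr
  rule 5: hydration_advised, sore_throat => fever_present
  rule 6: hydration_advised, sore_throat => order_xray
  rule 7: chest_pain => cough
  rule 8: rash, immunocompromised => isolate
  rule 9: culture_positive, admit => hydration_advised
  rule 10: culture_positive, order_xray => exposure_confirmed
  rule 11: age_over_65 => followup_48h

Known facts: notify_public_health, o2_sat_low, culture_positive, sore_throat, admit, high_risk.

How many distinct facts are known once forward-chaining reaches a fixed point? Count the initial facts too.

14

Round 1 — rule 3, rule 4, rule 9, derive discharge_ok, order_pcr, hydration_advised.
Round 2 — rule 2, rule 5, rule 6, derive start_antiviral, fever_present, order_xray.
Round 3 — rule 1, rule 10, derive immunocompromised, exposure_confirmed.
Closure: {admit, culture_positive, discharge_ok, exposure_confirmed, fever_present, high_risk, hydration_advised, immunocompromised, notify_public_health, o2_sat_low, order_pcr, order_xray, sore_throat, start_antiviral} — 14 facts.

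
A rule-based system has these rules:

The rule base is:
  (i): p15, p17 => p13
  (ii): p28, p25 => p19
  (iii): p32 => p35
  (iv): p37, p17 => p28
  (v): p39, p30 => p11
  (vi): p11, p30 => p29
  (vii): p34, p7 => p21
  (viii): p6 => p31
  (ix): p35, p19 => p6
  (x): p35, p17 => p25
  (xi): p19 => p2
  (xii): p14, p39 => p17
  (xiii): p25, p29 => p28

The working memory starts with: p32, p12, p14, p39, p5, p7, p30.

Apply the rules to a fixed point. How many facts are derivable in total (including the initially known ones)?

17

Round 1: (iii) [p32 => p35]; (v) [p39, p30 => p11]; (xii) [p14, p39 => p17]. New: p35, p11, p17.
Round 2: (vi) [p11, p30 => p29]; (x) [p35, p17 => p25]. New: p29, p25.
Round 3: (xiii) [p25, p29 => p28]. New: p28.
Round 4: (ii) [p28, p25 => p19]. New: p19.
Round 5: (ix) [p35, p19 => p6]; (xi) [p19 => p2]. New: p6, p2.
Round 6: (viii) [p6 => p31]. New: p31.
Closure: {p11, p12, p14, p17, p19, p2, p25, p28, p29, p30, p31, p32, p35, p39, p5, p6, p7} — 17 facts.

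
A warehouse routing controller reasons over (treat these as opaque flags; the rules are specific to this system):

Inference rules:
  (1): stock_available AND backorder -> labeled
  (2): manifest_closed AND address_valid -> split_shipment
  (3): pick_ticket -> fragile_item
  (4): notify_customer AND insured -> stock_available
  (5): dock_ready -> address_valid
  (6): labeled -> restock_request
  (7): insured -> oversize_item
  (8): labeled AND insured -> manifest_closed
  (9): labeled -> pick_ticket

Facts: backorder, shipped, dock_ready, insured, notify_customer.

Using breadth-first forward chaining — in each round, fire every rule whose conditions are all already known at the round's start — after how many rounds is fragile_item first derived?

4

Round 1 — (4), (5), (7), derive stock_available, address_valid, oversize_item.
Round 2 — (1), derive labeled.
Round 3 — (6), (8), (9), derive restock_request, manifest_closed, pick_ticket.
Round 4 — (2), (3), derive split_shipment, fragile_item.
fragile_item first appears in round 4.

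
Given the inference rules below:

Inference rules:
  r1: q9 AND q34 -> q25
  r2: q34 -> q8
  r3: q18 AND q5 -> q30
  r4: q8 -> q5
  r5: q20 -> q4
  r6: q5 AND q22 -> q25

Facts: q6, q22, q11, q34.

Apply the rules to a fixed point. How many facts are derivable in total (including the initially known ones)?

Round 1 fires r2, giving q8.
Round 2 fires r4, giving q5.
Round 3 fires r6, giving q25.
Closure: {q11, q22, q25, q34, q5, q6, q8} — 7 facts.

7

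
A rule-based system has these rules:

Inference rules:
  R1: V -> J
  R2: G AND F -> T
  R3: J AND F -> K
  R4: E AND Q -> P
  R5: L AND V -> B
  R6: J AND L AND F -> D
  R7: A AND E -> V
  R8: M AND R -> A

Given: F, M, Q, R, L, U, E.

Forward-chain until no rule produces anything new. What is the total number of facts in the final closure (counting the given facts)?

[1] R4 [E AND Q -> P]; R8 [M AND R -> A]. ⇒ new: P, A.
[2] R7 [A AND E -> V]. ⇒ new: V.
[3] R1 [V -> J]; R5 [L AND V -> B]. ⇒ new: J, B.
[4] R3 [J AND F -> K]; R6 [J AND L AND F -> D]. ⇒ new: K, D.
Closure: {A, B, D, E, F, J, K, L, M, P, Q, R, U, V} — 14 facts.

14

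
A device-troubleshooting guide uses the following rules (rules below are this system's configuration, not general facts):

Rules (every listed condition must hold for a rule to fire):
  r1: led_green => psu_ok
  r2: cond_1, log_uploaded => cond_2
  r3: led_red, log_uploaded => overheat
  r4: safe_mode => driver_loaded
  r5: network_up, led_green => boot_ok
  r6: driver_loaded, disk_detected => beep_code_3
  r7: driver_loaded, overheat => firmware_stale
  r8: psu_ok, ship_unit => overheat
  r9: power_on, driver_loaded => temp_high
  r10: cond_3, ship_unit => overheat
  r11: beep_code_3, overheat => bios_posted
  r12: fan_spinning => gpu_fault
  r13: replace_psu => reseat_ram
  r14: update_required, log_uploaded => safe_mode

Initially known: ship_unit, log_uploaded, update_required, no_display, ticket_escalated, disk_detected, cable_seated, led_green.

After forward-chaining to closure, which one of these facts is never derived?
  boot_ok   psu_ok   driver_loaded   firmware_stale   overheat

Round 1: r1 [led_green => psu_ok]; r14 [update_required, log_uploaded => safe_mode]. New: psu_ok, safe_mode.
Round 2: r4 [safe_mode => driver_loaded]; r8 [psu_ok, ship_unit => overheat]. New: driver_loaded, overheat.
Round 3: r6 [driver_loaded, disk_detected => beep_code_3]; r7 [driver_loaded, overheat => firmware_stale]. New: beep_code_3, firmware_stale.
Round 4: r11 [beep_code_3, overheat => bios_posted]. New: bios_posted.
Derived: psu_ok (round 1), overheat (round 2), driver_loaded (round 2), firmware_stale (round 3). boot_ok never appears in any round.

boot_ok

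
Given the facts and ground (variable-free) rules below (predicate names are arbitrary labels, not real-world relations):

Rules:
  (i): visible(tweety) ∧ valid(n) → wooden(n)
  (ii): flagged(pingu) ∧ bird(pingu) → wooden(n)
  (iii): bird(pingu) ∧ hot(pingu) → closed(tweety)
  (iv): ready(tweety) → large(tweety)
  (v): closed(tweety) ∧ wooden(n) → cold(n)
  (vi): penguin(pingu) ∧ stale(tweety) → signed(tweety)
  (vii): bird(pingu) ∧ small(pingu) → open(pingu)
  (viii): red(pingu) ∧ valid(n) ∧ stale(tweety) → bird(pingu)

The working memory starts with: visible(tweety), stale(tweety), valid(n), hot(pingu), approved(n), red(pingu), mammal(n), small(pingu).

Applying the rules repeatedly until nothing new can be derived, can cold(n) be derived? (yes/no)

yes

Round 1: (i) [visible(tweety) ∧ valid(n) → wooden(n)]; (viii) [red(pingu) ∧ valid(n) ∧ stale(tweety) → bird(pingu)]. Adds wooden(n), bird(pingu).
Round 2: (iii) [bird(pingu) ∧ hot(pingu) → closed(tweety)]; (vii) [bird(pingu) ∧ small(pingu) → open(pingu)]. Adds closed(tweety), open(pingu).
Round 3: (v) [closed(tweety) ∧ wooden(n) → cold(n)]. Adds cold(n).
cold(n) appears in round 3, so it is derivable.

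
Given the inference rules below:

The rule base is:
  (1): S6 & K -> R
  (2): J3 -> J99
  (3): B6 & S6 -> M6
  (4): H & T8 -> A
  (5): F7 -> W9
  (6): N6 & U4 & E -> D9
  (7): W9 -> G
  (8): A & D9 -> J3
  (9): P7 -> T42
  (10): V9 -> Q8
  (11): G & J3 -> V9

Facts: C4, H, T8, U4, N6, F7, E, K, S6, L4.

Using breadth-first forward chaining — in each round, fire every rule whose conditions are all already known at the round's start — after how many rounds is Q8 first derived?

Round 1 fires (1), (4), (5), (6), giving R, A, W9, D9.
Round 2 fires (7), (8), giving G, J3.
Round 3 fires (2), (11), giving J99, V9.
Round 4 fires (10), giving Q8.
Q8 first appears in round 4.

4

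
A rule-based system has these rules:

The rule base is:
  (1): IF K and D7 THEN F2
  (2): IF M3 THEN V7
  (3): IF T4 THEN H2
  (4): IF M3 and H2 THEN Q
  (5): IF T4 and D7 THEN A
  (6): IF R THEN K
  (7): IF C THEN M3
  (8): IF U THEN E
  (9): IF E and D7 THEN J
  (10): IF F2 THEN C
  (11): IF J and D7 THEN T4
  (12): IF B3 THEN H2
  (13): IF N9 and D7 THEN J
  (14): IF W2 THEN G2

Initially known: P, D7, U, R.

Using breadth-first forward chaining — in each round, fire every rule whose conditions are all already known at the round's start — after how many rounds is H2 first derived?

4

[1] (6) [IF R THEN K]; (8) [IF U THEN E]. ⇒ new: K, E.
[2] (1) [IF K and D7 THEN F2]; (9) [IF E and D7 THEN J]. ⇒ new: F2, J.
[3] (10) [IF F2 THEN C]; (11) [IF J and D7 THEN T4]. ⇒ new: C, T4.
[4] (3) [IF T4 THEN H2]; (5) [IF T4 and D7 THEN A]; (7) [IF C THEN M3]. ⇒ new: H2, A, M3.
H2 first appears in round 4.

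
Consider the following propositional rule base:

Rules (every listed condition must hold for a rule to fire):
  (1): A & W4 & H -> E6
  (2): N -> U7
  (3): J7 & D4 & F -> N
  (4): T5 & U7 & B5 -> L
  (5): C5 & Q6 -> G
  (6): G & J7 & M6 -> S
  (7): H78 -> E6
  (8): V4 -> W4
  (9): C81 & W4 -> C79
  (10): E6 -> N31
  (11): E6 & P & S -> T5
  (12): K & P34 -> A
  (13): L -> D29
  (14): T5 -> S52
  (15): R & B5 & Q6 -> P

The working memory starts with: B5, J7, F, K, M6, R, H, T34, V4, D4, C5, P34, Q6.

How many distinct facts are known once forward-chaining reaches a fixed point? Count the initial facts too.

Round 1: (3) [J7 & D4 & F -> N]; (5) [C5 & Q6 -> G]; (8) [V4 -> W4]; (12) [K & P34 -> A]; (15) [R & B5 & Q6 -> P]. Adds N, G, W4, A, P.
Round 2: (1) [A & W4 & H -> E6]; (2) [N -> U7]; (6) [G & J7 & M6 -> S]. Adds E6, U7, S.
Round 3: (10) [E6 -> N31]; (11) [E6 & P & S -> T5]. Adds N31, T5.
Round 4: (4) [T5 & U7 & B5 -> L]; (14) [T5 -> S52]. Adds L, S52.
Round 5: (13) [L -> D29]. Adds D29.
Closure: {A, B5, C5, D29, D4, E6, F, G, H, J7, K, L, M6, N, N31, P, P34, Q6, R, S, S52, T34, T5, U7, V4, W4} — 26 facts.

26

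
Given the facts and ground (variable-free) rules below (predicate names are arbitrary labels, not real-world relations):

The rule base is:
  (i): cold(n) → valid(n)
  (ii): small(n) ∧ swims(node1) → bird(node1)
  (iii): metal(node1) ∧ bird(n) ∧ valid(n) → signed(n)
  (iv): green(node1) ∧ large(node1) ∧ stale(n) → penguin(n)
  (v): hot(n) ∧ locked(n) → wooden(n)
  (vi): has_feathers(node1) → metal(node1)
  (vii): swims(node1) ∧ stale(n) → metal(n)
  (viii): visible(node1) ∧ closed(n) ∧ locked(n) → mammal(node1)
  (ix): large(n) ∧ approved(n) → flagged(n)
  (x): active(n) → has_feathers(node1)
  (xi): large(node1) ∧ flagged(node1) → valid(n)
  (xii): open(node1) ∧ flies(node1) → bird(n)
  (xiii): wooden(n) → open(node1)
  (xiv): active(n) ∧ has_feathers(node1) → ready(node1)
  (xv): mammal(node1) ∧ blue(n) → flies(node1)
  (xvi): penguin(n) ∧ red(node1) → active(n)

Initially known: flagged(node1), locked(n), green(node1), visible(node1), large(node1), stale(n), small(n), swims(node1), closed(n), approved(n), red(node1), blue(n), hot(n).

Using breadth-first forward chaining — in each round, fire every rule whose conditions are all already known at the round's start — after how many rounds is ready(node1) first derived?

4

[1] (ii) [small(n) ∧ swims(node1) → bird(node1)]; (iv) [green(node1) ∧ large(node1) ∧ stale(n) → penguin(n)]; (v) [hot(n) ∧ locked(n) → wooden(n)]; (vii) [swims(node1) ∧ stale(n) → metal(n)]; (viii) [visible(node1) ∧ closed(n) ∧ locked(n) → mammal(node1)]; (xi) [large(node1) ∧ flagged(node1) → valid(n)]. ⇒ new: bird(node1), penguin(n), wooden(n), metal(n), mammal(node1), valid(n).
[2] (xiii) [wooden(n) → open(node1)]; (xv) [mammal(node1) ∧ blue(n) → flies(node1)]; (xvi) [penguin(n) ∧ red(node1) → active(n)]. ⇒ new: open(node1), flies(node1), active(n).
[3] (x) [active(n) → has_feathers(node1)]; (xii) [open(node1) ∧ flies(node1) → bird(n)]. ⇒ new: has_feathers(node1), bird(n).
[4] (vi) [has_feathers(node1) → metal(node1)]; (xiv) [active(n) ∧ has_feathers(node1) → ready(node1)]. ⇒ new: metal(node1), ready(node1).
ready(node1) first appears in round 4.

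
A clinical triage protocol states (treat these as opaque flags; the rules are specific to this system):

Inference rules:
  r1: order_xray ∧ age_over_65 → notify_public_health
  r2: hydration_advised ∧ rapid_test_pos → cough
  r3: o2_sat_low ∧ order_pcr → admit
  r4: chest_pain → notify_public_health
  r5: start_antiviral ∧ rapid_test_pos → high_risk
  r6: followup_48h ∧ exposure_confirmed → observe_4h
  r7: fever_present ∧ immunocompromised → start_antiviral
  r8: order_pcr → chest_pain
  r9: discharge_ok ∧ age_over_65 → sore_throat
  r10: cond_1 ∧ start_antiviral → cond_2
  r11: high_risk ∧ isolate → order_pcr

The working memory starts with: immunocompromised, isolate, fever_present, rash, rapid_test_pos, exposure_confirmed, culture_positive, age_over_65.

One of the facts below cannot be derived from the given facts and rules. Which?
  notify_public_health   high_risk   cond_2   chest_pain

Round 1: r7 [fever_present ∧ immunocompromised → start_antiviral]. New: start_antiviral.
Round 2: r5 [start_antiviral ∧ rapid_test_pos → high_risk]. New: high_risk.
Round 3: r11 [high_risk ∧ isolate → order_pcr]. New: order_pcr.
Round 4: r8 [order_pcr → chest_pain]. New: chest_pain.
Round 5: r4 [chest_pain → notify_public_health]. New: notify_public_health.
Derived: notify_public_health (round 5), chest_pain (round 4), high_risk (round 2). cond_2 never appears in any round.

cond_2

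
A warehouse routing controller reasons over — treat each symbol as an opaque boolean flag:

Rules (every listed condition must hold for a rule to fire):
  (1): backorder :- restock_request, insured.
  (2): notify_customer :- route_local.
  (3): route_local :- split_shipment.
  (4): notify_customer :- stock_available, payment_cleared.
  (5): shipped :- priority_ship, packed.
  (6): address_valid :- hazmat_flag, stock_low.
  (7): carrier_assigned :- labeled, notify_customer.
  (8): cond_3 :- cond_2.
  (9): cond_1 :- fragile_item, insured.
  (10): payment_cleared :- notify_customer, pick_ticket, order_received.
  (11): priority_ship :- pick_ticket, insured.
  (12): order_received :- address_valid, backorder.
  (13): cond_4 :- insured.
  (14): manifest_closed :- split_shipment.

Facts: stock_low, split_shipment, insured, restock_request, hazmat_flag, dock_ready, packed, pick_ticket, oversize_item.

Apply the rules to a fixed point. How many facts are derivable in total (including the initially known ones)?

19

Round 1: (1) [backorder :- restock_request, insured.]; (3) [route_local :- split_shipment.]; (6) [address_valid :- hazmat_flag, stock_low.]; (11) [priority_ship :- pick_ticket, insured.]; (13) [cond_4 :- insured.]; (14) [manifest_closed :- split_shipment.]. New: backorder, route_local, address_valid, priority_ship, cond_4, manifest_closed.
Round 2: (2) [notify_customer :- route_local.]; (5) [shipped :- priority_ship, packed.]; (12) [order_received :- address_valid, backorder.]. New: notify_customer, shipped, order_received.
Round 3: (10) [payment_cleared :- notify_customer, pick_ticket, order_received.]. New: payment_cleared.
Closure: {address_valid, backorder, cond_4, dock_ready, hazmat_flag, insured, manifest_closed, notify_customer, order_received, oversize_item, packed, payment_cleared, pick_ticket, priority_ship, restock_request, route_local, shipped, split_shipment, stock_low} — 19 facts.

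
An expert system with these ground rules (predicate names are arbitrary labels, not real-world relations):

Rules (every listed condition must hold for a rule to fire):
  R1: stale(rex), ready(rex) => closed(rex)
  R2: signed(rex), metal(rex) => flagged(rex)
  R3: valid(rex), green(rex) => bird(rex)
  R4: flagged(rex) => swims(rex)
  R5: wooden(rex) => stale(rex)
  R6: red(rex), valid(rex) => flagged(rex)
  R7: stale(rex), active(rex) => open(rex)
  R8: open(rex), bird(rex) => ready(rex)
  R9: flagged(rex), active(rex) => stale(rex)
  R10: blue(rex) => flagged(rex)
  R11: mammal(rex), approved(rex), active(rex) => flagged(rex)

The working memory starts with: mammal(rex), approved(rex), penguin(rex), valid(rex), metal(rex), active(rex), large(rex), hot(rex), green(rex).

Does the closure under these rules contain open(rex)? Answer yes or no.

yes

Round 1: R3 [valid(rex), green(rex) => bird(rex)]; R11 [mammal(rex), approved(rex), active(rex) => flagged(rex)]. Adds bird(rex), flagged(rex).
Round 2: R4 [flagged(rex) => swims(rex)]; R9 [flagged(rex), active(rex) => stale(rex)]. Adds swims(rex), stale(rex).
Round 3: R7 [stale(rex), active(rex) => open(rex)]. Adds open(rex).
Round 4: R8 [open(rex), bird(rex) => ready(rex)]. Adds ready(rex).
Round 5: R1 [stale(rex), ready(rex) => closed(rex)]. Adds closed(rex).
open(rex) appears in round 3, so it is derivable.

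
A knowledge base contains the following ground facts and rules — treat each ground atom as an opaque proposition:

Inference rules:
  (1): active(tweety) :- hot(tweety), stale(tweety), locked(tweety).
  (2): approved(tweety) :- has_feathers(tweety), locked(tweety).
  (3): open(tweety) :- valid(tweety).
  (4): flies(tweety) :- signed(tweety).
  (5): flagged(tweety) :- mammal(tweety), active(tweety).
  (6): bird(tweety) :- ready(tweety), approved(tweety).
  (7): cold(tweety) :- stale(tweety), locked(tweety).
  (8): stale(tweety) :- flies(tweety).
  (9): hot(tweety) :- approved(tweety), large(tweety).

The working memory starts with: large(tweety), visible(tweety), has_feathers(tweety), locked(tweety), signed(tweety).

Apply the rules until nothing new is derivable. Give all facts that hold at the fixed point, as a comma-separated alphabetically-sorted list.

Round 1 fires (2), (4), giving approved(tweety), flies(tweety).
Round 2 fires (8), (9), giving stale(tweety), hot(tweety).
Round 3 fires (1), (7), giving active(tweety), cold(tweety).

active(tweety), approved(tweety), cold(tweety), flies(tweety), has_feathers(tweety), hot(tweety), large(tweety), locked(tweety), signed(tweety), stale(tweety), visible(tweety)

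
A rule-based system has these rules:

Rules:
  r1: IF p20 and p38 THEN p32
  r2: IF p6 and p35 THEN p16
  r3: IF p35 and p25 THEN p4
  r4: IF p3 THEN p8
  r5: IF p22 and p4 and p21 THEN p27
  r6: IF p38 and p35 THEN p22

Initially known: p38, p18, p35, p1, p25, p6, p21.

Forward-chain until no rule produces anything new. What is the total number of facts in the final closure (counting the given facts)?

[1] r2 [IF p6 and p35 THEN p16]; r3 [IF p35 and p25 THEN p4]; r6 [IF p38 and p35 THEN p22]. ⇒ new: p16, p4, p22.
[2] r5 [IF p22 and p4 and p21 THEN p27]. ⇒ new: p27.
Closure: {p1, p16, p18, p21, p22, p25, p27, p35, p38, p4, p6} — 11 facts.

11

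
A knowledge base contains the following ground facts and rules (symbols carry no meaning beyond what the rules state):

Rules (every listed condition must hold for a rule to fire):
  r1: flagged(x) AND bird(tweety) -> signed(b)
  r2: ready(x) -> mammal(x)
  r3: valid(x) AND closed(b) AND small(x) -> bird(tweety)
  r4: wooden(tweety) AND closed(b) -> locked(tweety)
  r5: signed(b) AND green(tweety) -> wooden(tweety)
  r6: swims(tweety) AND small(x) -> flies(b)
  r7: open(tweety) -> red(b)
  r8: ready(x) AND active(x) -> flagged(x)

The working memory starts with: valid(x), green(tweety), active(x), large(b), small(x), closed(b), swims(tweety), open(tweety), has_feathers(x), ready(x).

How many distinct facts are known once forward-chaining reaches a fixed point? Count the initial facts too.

[1] r2 [ready(x) -> mammal(x)]; r3 [valid(x) AND closed(b) AND small(x) -> bird(tweety)]; r6 [swims(tweety) AND small(x) -> flies(b)]; r7 [open(tweety) -> red(b)]; r8 [ready(x) AND active(x) -> flagged(x)]. ⇒ new: mammal(x), bird(tweety), flies(b), red(b), flagged(x).
[2] r1 [flagged(x) AND bird(tweety) -> signed(b)]. ⇒ new: signed(b).
[3] r5 [signed(b) AND green(tweety) -> wooden(tweety)]. ⇒ new: wooden(tweety).
[4] r4 [wooden(tweety) AND closed(b) -> locked(tweety)]. ⇒ new: locked(tweety).
Closure: {active(x), bird(tweety), closed(b), flagged(x), flies(b), green(tweety), has_feathers(x), large(b), locked(tweety), mammal(x), open(tweety), ready(x), red(b), signed(b), small(x), swims(tweety), valid(x), wooden(tweety)} — 18 facts.

18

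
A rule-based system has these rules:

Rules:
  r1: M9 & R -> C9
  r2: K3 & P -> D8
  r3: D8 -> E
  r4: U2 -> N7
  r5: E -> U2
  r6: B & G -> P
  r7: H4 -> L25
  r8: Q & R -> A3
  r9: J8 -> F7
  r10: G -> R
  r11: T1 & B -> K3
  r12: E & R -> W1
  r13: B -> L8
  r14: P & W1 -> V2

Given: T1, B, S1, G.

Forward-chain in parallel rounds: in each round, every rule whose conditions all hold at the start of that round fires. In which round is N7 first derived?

Round 1: r6 [B & G -> P]; r10 [G -> R]; r11 [T1 & B -> K3]; r13 [B -> L8]. New: P, R, K3, L8.
Round 2: r2 [K3 & P -> D8]. New: D8.
Round 3: r3 [D8 -> E]. New: E.
Round 4: r5 [E -> U2]; r12 [E & R -> W1]. New: U2, W1.
Round 5: r4 [U2 -> N7]; r14 [P & W1 -> V2]. New: N7, V2.
N7 first appears in round 5.

5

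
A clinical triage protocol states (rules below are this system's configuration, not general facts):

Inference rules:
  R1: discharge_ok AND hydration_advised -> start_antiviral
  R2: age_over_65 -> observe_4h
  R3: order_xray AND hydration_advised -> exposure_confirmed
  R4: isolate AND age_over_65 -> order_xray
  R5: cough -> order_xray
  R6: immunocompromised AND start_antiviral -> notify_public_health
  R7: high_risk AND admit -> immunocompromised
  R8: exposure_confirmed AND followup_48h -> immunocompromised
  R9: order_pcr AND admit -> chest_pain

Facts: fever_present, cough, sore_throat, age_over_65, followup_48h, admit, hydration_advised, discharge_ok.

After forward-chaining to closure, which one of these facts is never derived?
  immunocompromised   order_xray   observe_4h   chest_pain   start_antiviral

chest_pain

Round 1: R1 [discharge_ok AND hydration_advised -> start_antiviral]; R2 [age_over_65 -> observe_4h]; R5 [cough -> order_xray]. Adds start_antiviral, observe_4h, order_xray.
Round 2: R3 [order_xray AND hydration_advised -> exposure_confirmed]. Adds exposure_confirmed.
Round 3: R8 [exposure_confirmed AND followup_48h -> immunocompromised]. Adds immunocompromised.
Round 4: R6 [immunocompromised AND start_antiviral -> notify_public_health]. Adds notify_public_health.
Derived: immunocompromised (round 3), order_xray (round 1), start_antiviral (round 1), observe_4h (round 1). chest_pain never appears in any round.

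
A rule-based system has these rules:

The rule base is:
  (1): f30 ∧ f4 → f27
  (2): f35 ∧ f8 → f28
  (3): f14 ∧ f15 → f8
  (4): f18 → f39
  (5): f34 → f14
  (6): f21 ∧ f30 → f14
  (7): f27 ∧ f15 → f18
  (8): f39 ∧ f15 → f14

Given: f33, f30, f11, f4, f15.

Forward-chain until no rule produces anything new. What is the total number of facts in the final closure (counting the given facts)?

10

Round 1: (1) [f30 ∧ f4 → f27]. New: f27.
Round 2: (7) [f27 ∧ f15 → f18]. New: f18.
Round 3: (4) [f18 → f39]. New: f39.
Round 4: (8) [f39 ∧ f15 → f14]. New: f14.
Round 5: (3) [f14 ∧ f15 → f8]. New: f8.
Closure: {f11, f14, f15, f18, f27, f30, f33, f39, f4, f8} — 10 facts.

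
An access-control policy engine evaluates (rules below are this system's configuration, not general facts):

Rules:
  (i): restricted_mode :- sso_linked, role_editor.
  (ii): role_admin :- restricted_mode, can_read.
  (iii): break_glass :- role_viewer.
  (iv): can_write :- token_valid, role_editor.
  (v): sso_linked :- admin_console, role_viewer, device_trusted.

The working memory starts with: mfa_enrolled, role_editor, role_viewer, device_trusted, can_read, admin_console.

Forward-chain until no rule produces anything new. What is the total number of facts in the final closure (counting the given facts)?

[1] (iii) [break_glass :- role_viewer.]; (v) [sso_linked :- admin_console, role_viewer, device_trusted.]. ⇒ new: break_glass, sso_linked.
[2] (i) [restricted_mode :- sso_linked, role_editor.]. ⇒ new: restricted_mode.
[3] (ii) [role_admin :- restricted_mode, can_read.]. ⇒ new: role_admin.
Closure: {admin_console, break_glass, can_read, device_trusted, mfa_enrolled, restricted_mode, role_admin, role_editor, role_viewer, sso_linked} — 10 facts.

10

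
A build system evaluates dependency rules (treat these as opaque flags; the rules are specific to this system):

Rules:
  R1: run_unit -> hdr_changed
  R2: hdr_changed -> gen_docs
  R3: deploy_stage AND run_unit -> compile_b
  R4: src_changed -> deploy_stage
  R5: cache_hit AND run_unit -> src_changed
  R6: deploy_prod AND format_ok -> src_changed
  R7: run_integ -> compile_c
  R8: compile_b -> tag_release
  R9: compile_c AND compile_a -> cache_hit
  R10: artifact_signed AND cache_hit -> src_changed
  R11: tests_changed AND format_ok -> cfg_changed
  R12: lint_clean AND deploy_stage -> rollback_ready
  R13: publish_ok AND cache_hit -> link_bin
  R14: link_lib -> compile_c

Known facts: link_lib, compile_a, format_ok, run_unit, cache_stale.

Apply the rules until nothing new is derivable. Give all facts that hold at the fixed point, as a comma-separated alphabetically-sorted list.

Round 1: R1 [run_unit -> hdr_changed]; R14 [link_lib -> compile_c]. New: hdr_changed, compile_c.
Round 2: R2 [hdr_changed -> gen_docs]; R9 [compile_c AND compile_a -> cache_hit]. New: gen_docs, cache_hit.
Round 3: R5 [cache_hit AND run_unit -> src_changed]. New: src_changed.
Round 4: R4 [src_changed -> deploy_stage]. New: deploy_stage.
Round 5: R3 [deploy_stage AND run_unit -> compile_b]. New: compile_b.
Round 6: R8 [compile_b -> tag_release]. New: tag_release.

cache_hit, cache_stale, compile_a, compile_b, compile_c, deploy_stage, format_ok, gen_docs, hdr_changed, link_lib, run_unit, src_changed, tag_release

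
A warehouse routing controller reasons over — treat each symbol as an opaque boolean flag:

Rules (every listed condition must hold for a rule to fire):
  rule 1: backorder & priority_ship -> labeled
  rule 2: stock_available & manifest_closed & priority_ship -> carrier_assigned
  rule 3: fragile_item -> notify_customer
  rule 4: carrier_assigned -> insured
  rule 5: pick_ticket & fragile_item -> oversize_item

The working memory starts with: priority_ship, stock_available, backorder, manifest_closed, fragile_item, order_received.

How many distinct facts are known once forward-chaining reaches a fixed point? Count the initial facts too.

Round 1 fires rule 1, rule 2, rule 3, giving labeled, carrier_assigned, notify_customer.
Round 2 fires rule 4, giving insured.
Closure: {backorder, carrier_assigned, fragile_item, insured, labeled, manifest_closed, notify_customer, order_received, priority_ship, stock_available} — 10 facts.

10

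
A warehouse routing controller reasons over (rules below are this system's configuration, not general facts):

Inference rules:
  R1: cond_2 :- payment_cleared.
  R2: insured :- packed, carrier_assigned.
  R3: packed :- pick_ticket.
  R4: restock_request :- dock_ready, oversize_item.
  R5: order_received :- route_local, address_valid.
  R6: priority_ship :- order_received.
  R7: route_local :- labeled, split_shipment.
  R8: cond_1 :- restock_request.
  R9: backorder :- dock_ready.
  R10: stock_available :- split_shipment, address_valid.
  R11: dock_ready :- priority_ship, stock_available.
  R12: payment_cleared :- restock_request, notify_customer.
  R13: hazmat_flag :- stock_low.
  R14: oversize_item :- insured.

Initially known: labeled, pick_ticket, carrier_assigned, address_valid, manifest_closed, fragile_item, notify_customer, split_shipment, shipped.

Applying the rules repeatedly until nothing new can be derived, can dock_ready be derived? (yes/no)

yes

Round 1: R3 [packed :- pick_ticket.]; R7 [route_local :- labeled, split_shipment.]; R10 [stock_available :- split_shipment, address_valid.]. New: packed, route_local, stock_available.
Round 2: R2 [insured :- packed, carrier_assigned.]; R5 [order_received :- route_local, address_valid.]. New: insured, order_received.
Round 3: R6 [priority_ship :- order_received.]; R14 [oversize_item :- insured.]. New: priority_ship, oversize_item.
Round 4: R11 [dock_ready :- priority_ship, stock_available.]. New: dock_ready.
Round 5: R4 [restock_request :- dock_ready, oversize_item.]; R9 [backorder :- dock_ready.]. New: restock_request, backorder.
Round 6: R8 [cond_1 :- restock_request.]; R12 [payment_cleared :- restock_request, notify_customer.]. New: cond_1, payment_cleared.
Round 7: R1 [cond_2 :- payment_cleared.]. New: cond_2.
dock_ready appears in round 4, so it is derivable.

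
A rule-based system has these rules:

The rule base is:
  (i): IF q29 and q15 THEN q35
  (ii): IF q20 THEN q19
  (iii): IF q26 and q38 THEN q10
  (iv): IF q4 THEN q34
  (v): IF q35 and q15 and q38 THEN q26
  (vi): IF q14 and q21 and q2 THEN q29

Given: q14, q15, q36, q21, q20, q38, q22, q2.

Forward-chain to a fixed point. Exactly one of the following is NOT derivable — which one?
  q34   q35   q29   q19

[1] (ii) [IF q20 THEN q19]; (vi) [IF q14 and q21 and q2 THEN q29]. ⇒ new: q19, q29.
[2] (i) [IF q29 and q15 THEN q35]. ⇒ new: q35.
[3] (v) [IF q35 and q15 and q38 THEN q26]. ⇒ new: q26.
[4] (iii) [IF q26 and q38 THEN q10]. ⇒ new: q10.
Derived: q35 (round 2), q19 (round 1), q29 (round 1). q34 never appears in any round.

q34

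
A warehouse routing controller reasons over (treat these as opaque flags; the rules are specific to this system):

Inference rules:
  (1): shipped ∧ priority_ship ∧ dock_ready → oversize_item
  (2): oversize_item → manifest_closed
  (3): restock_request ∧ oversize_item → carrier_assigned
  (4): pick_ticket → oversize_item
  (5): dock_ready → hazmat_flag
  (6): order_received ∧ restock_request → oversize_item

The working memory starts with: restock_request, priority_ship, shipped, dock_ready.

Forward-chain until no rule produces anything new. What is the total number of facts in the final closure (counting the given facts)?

8

Round 1 fires (1), (5), giving oversize_item, hazmat_flag.
Round 2 fires (2), (3), giving manifest_closed, carrier_assigned.
Closure: {carrier_assigned, dock_ready, hazmat_flag, manifest_closed, oversize_item, priority_ship, restock_request, shipped} — 8 facts.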